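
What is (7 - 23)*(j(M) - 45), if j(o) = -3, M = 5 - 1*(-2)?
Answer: 768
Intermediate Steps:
M = 7 (M = 5 + 2 = 7)
(7 - 23)*(j(M) - 45) = (7 - 23)*(-3 - 45) = -16*(-48) = 768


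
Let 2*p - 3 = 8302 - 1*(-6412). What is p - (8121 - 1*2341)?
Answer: 3157/2 ≈ 1578.5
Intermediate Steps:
p = 14717/2 (p = 3/2 + (8302 - 1*(-6412))/2 = 3/2 + (8302 + 6412)/2 = 3/2 + (1/2)*14714 = 3/2 + 7357 = 14717/2 ≈ 7358.5)
p - (8121 - 1*2341) = 14717/2 - (8121 - 1*2341) = 14717/2 - (8121 - 2341) = 14717/2 - 1*5780 = 14717/2 - 5780 = 3157/2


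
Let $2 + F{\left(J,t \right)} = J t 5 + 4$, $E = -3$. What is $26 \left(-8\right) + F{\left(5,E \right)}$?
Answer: $-281$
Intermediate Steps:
$F{\left(J,t \right)} = 2 + 5 J t$ ($F{\left(J,t \right)} = -2 + \left(J t 5 + 4\right) = -2 + \left(5 J t + 4\right) = -2 + \left(4 + 5 J t\right) = 2 + 5 J t$)
$26 \left(-8\right) + F{\left(5,E \right)} = 26 \left(-8\right) + \left(2 + 5 \cdot 5 \left(-3\right)\right) = -208 + \left(2 - 75\right) = -208 - 73 = -281$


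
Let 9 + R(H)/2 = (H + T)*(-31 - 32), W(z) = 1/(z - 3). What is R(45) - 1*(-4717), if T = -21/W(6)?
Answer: 6967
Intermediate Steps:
W(z) = 1/(-3 + z)
T = -63 (T = -21/(1/(-3 + 6)) = -21/(1/3) = -21/⅓ = -21*3 = -63)
R(H) = 7920 - 126*H (R(H) = -18 + 2*((H - 63)*(-31 - 32)) = -18 + 2*((-63 + H)*(-63)) = -18 + 2*(3969 - 63*H) = -18 + (7938 - 126*H) = 7920 - 126*H)
R(45) - 1*(-4717) = (7920 - 126*45) - 1*(-4717) = (7920 - 5670) + 4717 = 2250 + 4717 = 6967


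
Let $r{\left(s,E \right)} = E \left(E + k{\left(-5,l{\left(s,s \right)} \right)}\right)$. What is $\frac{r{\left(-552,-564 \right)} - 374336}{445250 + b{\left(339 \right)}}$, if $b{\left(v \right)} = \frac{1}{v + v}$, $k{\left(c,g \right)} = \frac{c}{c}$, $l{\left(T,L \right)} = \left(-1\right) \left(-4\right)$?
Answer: $- \frac{3501192}{27443591} \approx -0.12758$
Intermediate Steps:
$l{\left(T,L \right)} = 4$
$k{\left(c,g \right)} = 1$
$r{\left(s,E \right)} = E \left(1 + E\right)$ ($r{\left(s,E \right)} = E \left(E + 1\right) = E \left(1 + E\right)$)
$b{\left(v \right)} = \frac{1}{2 v}$
$\frac{r{\left(-552,-564 \right)} - 374336}{445250 + b{\left(339 \right)}} = \frac{- 564 \left(1 - 564\right) - 374336}{445250 + \frac{1}{2 \cdot 339}} = \frac{\left(-564\right) \left(-563\right) - 374336}{445250 + \frac{1}{2} \cdot \frac{1}{339}} = \frac{317532 - 374336}{445250 + \frac{1}{678}} = - \frac{56804}{\frac{301879501}{678}} = \left(-56804\right) \frac{678}{301879501} = - \frac{3501192}{27443591}$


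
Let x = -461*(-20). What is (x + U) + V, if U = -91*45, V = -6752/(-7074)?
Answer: 18130501/3537 ≈ 5126.0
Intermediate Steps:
V = 3376/3537 (V = -6752*(-1/7074) = 3376/3537 ≈ 0.95448)
x = 9220
U = -4095
(x + U) + V = (9220 - 4095) + 3376/3537 = 5125 + 3376/3537 = 18130501/3537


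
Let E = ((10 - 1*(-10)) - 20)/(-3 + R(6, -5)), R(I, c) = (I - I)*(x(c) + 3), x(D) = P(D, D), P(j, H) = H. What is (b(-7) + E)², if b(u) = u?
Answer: 49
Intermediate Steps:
x(D) = D
R(I, c) = 0 (R(I, c) = (I - I)*(c + 3) = 0*(3 + c) = 0)
E = 0 (E = ((10 - 1*(-10)) - 20)/(-3 + 0) = ((10 + 10) - 20)/(-3) = (20 - 20)*(-⅓) = 0*(-⅓) = 0)
(b(-7) + E)² = (-7 + 0)² = (-7)² = 49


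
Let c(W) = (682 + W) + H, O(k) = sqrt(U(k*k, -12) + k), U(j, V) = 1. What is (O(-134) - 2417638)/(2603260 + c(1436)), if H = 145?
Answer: -2417638/2605523 + I*sqrt(133)/2605523 ≈ -0.92789 + 4.4262e-6*I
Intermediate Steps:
O(k) = sqrt(1 + k)
c(W) = 827 + W (c(W) = (682 + W) + 145 = 827 + W)
(O(-134) - 2417638)/(2603260 + c(1436)) = (sqrt(1 - 134) - 2417638)/(2603260 + (827 + 1436)) = (sqrt(-133) - 2417638)/(2603260 + 2263) = (I*sqrt(133) - 2417638)/2605523 = (-2417638 + I*sqrt(133))*(1/2605523) = -2417638/2605523 + I*sqrt(133)/2605523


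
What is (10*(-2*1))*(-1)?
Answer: 20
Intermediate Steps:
(10*(-2*1))*(-1) = (10*(-2))*(-1) = -20*(-1) = 20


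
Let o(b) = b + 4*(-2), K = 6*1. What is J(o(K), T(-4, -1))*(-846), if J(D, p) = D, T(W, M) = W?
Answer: 1692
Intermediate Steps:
K = 6
o(b) = -8 + b (o(b) = b - 8 = -8 + b)
J(o(K), T(-4, -1))*(-846) = (-8 + 6)*(-846) = -2*(-846) = 1692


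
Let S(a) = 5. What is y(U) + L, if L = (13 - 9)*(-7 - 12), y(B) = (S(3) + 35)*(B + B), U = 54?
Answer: 4244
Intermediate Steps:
y(B) = 80*B (y(B) = (5 + 35)*(B + B) = 40*(2*B) = 80*B)
L = -76 (L = 4*(-19) = -76)
y(U) + L = 80*54 - 76 = 4320 - 76 = 4244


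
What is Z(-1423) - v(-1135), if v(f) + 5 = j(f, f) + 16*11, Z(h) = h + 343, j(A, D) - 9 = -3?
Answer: -1257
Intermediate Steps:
j(A, D) = 6 (j(A, D) = 9 - 3 = 6)
Z(h) = 343 + h
v(f) = 177 (v(f) = -5 + (6 + 16*11) = -5 + (6 + 176) = -5 + 182 = 177)
Z(-1423) - v(-1135) = (343 - 1423) - 1*177 = -1080 - 177 = -1257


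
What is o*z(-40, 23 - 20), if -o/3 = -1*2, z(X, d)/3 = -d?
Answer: -54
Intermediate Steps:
z(X, d) = -3*d (z(X, d) = 3*(-d) = -3*d)
o = 6 (o = -(-3)*2 = -3*(-2) = 6)
o*z(-40, 23 - 20) = 6*(-3*(23 - 20)) = 6*(-3*3) = 6*(-9) = -54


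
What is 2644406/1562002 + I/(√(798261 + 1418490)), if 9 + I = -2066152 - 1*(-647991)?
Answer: 1322203/781001 - 1418170*√2216751/2216751 ≈ -950.82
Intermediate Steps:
I = -1418170 (I = -9 + (-2066152 - 1*(-647991)) = -9 + (-2066152 + 647991) = -9 - 1418161 = -1418170)
2644406/1562002 + I/(√(798261 + 1418490)) = 2644406/1562002 - 1418170/√(798261 + 1418490) = 2644406*(1/1562002) - 1418170*√2216751/2216751 = 1322203/781001 - 1418170*√2216751/2216751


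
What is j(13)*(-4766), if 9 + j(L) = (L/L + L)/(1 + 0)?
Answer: -23830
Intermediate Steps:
j(L) = -8 + L (j(L) = -9 + (L/L + L)/(1 + 0) = -9 + (1 + L)/1 = -9 + (1 + L)*1 = -9 + (1 + L) = -8 + L)
j(13)*(-4766) = (-8 + 13)*(-4766) = 5*(-4766) = -23830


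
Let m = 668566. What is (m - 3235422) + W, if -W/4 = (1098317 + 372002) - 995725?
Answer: -4465232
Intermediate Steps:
W = -1898376 (W = -4*((1098317 + 372002) - 995725) = -4*(1470319 - 995725) = -4*474594 = -1898376)
(m - 3235422) + W = (668566 - 3235422) - 1898376 = -2566856 - 1898376 = -4465232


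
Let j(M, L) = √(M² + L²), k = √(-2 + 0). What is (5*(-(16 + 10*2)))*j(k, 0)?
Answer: -180*I*√2 ≈ -254.56*I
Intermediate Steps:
k = I*√2 (k = √(-2) = I*√2 ≈ 1.4142*I)
j(M, L) = √(L² + M²)
(5*(-(16 + 10*2)))*j(k, 0) = (5*(-(16 + 10*2)))*√(0² + (I*√2)²) = (5*(-(16 + 20)))*√(0 - 2) = (5*(-1*36))*√(-2) = (5*(-36))*(I*√2) = -180*I*√2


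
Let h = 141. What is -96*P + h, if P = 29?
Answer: -2643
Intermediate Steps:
-96*P + h = -96*29 + 141 = -2784 + 141 = -2643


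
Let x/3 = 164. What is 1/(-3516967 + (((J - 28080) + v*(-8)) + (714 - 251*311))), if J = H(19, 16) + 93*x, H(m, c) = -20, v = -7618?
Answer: -1/3515714 ≈ -2.8444e-7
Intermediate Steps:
x = 492 (x = 3*164 = 492)
J = 45736 (J = -20 + 93*492 = -20 + 45756 = 45736)
1/(-3516967 + (((J - 28080) + v*(-8)) + (714 - 251*311))) = 1/(-3516967 + (((45736 - 28080) - 7618*(-8)) + (714 - 251*311))) = 1/(-3516967 + ((17656 + 60944) + (714 - 78061))) = 1/(-3516967 + (78600 - 77347)) = 1/(-3516967 + 1253) = 1/(-3515714) = -1/3515714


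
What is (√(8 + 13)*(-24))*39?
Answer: -936*√21 ≈ -4289.3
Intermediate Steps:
(√(8 + 13)*(-24))*39 = (√21*(-24))*39 = -24*√21*39 = -936*√21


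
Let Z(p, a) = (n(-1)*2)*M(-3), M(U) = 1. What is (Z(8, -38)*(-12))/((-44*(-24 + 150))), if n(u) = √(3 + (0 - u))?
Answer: 2/231 ≈ 0.0086580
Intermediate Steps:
n(u) = √(3 - u)
Z(p, a) = 4 (Z(p, a) = (√(3 - 1*(-1))*2)*1 = (√(3 + 1)*2)*1 = (√4*2)*1 = (2*2)*1 = 4*1 = 4)
(Z(8, -38)*(-12))/((-44*(-24 + 150))) = (4*(-12))/((-44*(-24 + 150))) = -48/((-44*126)) = -48/(-5544) = -48*(-1/5544) = 2/231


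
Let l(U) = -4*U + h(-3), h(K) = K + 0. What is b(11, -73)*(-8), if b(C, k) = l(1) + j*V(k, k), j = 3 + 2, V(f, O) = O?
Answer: 2976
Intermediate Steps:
h(K) = K
l(U) = -3 - 4*U (l(U) = -4*U - 3 = -3 - 4*U)
j = 5
b(C, k) = -7 + 5*k (b(C, k) = (-3 - 4*1) + 5*k = (-3 - 4) + 5*k = -7 + 5*k)
b(11, -73)*(-8) = (-7 + 5*(-73))*(-8) = (-7 - 365)*(-8) = -372*(-8) = 2976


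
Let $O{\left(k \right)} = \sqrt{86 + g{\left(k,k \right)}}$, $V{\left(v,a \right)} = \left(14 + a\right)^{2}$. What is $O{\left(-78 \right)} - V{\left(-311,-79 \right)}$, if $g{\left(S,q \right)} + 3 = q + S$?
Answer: $-4225 + i \sqrt{73} \approx -4225.0 + 8.544 i$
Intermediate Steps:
$g{\left(S,q \right)} = -3 + S + q$ ($g{\left(S,q \right)} = -3 + \left(q + S\right) = -3 + \left(S + q\right) = -3 + S + q$)
$O{\left(k \right)} = \sqrt{83 + 2 k}$ ($O{\left(k \right)} = \sqrt{86 + \left(-3 + k + k\right)} = \sqrt{86 + \left(-3 + 2 k\right)} = \sqrt{83 + 2 k}$)
$O{\left(-78 \right)} - V{\left(-311,-79 \right)} = \sqrt{83 + 2 \left(-78\right)} - \left(14 - 79\right)^{2} = \sqrt{83 - 156} - \left(-65\right)^{2} = \sqrt{-73} - 4225 = i \sqrt{73} - 4225 = -4225 + i \sqrt{73}$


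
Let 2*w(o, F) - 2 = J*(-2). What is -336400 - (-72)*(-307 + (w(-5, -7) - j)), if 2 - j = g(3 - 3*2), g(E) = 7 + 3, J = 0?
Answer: -357856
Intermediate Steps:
w(o, F) = 1 (w(o, F) = 1 + (0*(-2))/2 = 1 + (½)*0 = 1 + 0 = 1)
g(E) = 10
j = -8 (j = 2 - 1*10 = 2 - 10 = -8)
-336400 - (-72)*(-307 + (w(-5, -7) - j)) = -336400 - (-72)*(-307 + (1 - 1*(-8))) = -336400 - (-72)*(-307 + (1 + 8)) = -336400 - (-72)*(-307 + 9) = -336400 - (-72)*(-298) = -336400 - 1*21456 = -336400 - 21456 = -357856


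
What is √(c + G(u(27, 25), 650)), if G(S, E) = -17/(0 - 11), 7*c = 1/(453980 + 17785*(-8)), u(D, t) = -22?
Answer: √8902488470799/2400090 ≈ 1.2432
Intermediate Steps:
c = 1/2181900 (c = 1/(7*(453980 + 17785*(-8))) = 1/(7*(453980 - 142280)) = (⅐)/311700 = (⅐)*(1/311700) = 1/2181900 ≈ 4.5832e-7)
G(S, E) = 17/11 (G(S, E) = -17/(-11) = -17*(-1/11) = 17/11)
√(c + G(u(27, 25), 650)) = √(1/2181900 + 17/11) = √(37092311/24000900) = √8902488470799/2400090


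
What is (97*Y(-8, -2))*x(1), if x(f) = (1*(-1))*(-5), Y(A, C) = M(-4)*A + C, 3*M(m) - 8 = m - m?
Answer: -33950/3 ≈ -11317.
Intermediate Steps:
M(m) = 8/3 (M(m) = 8/3 + (m - m)/3 = 8/3 + (⅓)*0 = 8/3 + 0 = 8/3)
Y(A, C) = C + 8*A/3 (Y(A, C) = 8*A/3 + C = C + 8*A/3)
x(f) = 5 (x(f) = -1*(-5) = 5)
(97*Y(-8, -2))*x(1) = (97*(-2 + (8/3)*(-8)))*5 = (97*(-2 - 64/3))*5 = (97*(-70/3))*5 = -6790/3*5 = -33950/3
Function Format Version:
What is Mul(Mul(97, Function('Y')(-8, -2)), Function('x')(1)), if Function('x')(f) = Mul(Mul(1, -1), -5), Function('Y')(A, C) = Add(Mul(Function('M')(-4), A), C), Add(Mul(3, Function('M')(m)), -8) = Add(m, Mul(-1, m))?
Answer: Rational(-33950, 3) ≈ -11317.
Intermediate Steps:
Function('M')(m) = Rational(8, 3) (Function('M')(m) = Add(Rational(8, 3), Mul(Rational(1, 3), Add(m, Mul(-1, m)))) = Add(Rational(8, 3), Mul(Rational(1, 3), 0)) = Add(Rational(8, 3), 0) = Rational(8, 3))
Function('Y')(A, C) = Add(C, Mul(Rational(8, 3), A)) (Function('Y')(A, C) = Add(Mul(Rational(8, 3), A), C) = Add(C, Mul(Rational(8, 3), A)))
Function('x')(f) = 5 (Function('x')(f) = Mul(-1, -5) = 5)
Mul(Mul(97, Function('Y')(-8, -2)), Function('x')(1)) = Mul(Mul(97, Add(-2, Mul(Rational(8, 3), -8))), 5) = Mul(Mul(97, Add(-2, Rational(-64, 3))), 5) = Mul(Mul(97, Rational(-70, 3)), 5) = Mul(Rational(-6790, 3), 5) = Rational(-33950, 3)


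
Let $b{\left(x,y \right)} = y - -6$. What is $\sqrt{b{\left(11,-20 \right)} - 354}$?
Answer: $4 i \sqrt{23} \approx 19.183 i$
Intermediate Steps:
$b{\left(x,y \right)} = 6 + y$ ($b{\left(x,y \right)} = y + 6 = 6 + y$)
$\sqrt{b{\left(11,-20 \right)} - 354} = \sqrt{\left(6 - 20\right) - 354} = \sqrt{-14 - 354} = \sqrt{-368} = 4 i \sqrt{23}$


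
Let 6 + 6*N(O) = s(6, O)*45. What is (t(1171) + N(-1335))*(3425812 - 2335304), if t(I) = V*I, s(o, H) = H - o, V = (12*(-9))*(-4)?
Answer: 540688588258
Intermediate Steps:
V = 432 (V = -108*(-4) = 432)
t(I) = 432*I
N(O) = -46 + 15*O/2 (N(O) = -1 + ((O - 1*6)*45)/6 = -1 + ((O - 6)*45)/6 = -1 + ((-6 + O)*45)/6 = -1 + (-270 + 45*O)/6 = -1 + (-45 + 15*O/2) = -46 + 15*O/2)
(t(1171) + N(-1335))*(3425812 - 2335304) = (432*1171 + (-46 + (15/2)*(-1335)))*(3425812 - 2335304) = (505872 + (-46 - 20025/2))*1090508 = (505872 - 20117/2)*1090508 = (991627/2)*1090508 = 540688588258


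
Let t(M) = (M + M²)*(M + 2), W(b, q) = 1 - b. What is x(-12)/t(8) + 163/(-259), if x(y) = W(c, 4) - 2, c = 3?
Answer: -29599/46620 ≈ -0.63490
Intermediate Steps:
x(y) = -4 (x(y) = (1 - 1*3) - 2 = (1 - 3) - 2 = -2 - 2 = -4)
t(M) = (2 + M)*(M + M²) (t(M) = (M + M²)*(2 + M) = (2 + M)*(M + M²))
x(-12)/t(8) + 163/(-259) = -4*1/(8*(2 + 8² + 3*8)) + 163/(-259) = -4*1/(8*(2 + 64 + 24)) + 163*(-1/259) = -4/(8*90) - 163/259 = -4/720 - 163/259 = -4*1/720 - 163/259 = -1/180 - 163/259 = -29599/46620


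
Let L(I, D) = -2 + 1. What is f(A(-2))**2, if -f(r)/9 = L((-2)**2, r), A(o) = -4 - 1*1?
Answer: 81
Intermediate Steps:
L(I, D) = -1
A(o) = -5 (A(o) = -4 - 1 = -5)
f(r) = 9 (f(r) = -9*(-1) = 9)
f(A(-2))**2 = 9**2 = 81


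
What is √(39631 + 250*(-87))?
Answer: √17881 ≈ 133.72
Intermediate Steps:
√(39631 + 250*(-87)) = √(39631 - 21750) = √17881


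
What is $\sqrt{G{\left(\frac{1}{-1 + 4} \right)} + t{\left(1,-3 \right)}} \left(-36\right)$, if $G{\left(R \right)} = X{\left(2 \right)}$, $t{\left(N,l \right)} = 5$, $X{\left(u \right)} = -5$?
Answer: $0$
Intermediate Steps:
$G{\left(R \right)} = -5$
$\sqrt{G{\left(\frac{1}{-1 + 4} \right)} + t{\left(1,-3 \right)}} \left(-36\right) = \sqrt{-5 + 5} \left(-36\right) = \sqrt{0} \left(-36\right) = 0 \left(-36\right) = 0$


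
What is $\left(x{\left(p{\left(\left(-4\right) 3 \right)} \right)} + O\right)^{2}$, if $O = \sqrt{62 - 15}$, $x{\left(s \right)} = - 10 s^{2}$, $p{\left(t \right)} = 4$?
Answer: $\left(-160 + \sqrt{47}\right)^{2} \approx 23453.0$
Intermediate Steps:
$O = \sqrt{47} \approx 6.8557$
$\left(x{\left(p{\left(\left(-4\right) 3 \right)} \right)} + O\right)^{2} = \left(- 10 \cdot 4^{2} + \sqrt{47}\right)^{2} = \left(\left(-10\right) 16 + \sqrt{47}\right)^{2} = \left(-160 + \sqrt{47}\right)^{2}$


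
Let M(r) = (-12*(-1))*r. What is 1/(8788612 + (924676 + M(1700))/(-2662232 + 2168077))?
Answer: 494155/4342935617784 ≈ 1.1378e-7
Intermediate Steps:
M(r) = 12*r
1/(8788612 + (924676 + M(1700))/(-2662232 + 2168077)) = 1/(8788612 + (924676 + 12*1700)/(-2662232 + 2168077)) = 1/(8788612 + (924676 + 20400)/(-494155)) = 1/(8788612 + 945076*(-1/494155)) = 1/(8788612 - 945076/494155) = 1/(4342935617784/494155) = 494155/4342935617784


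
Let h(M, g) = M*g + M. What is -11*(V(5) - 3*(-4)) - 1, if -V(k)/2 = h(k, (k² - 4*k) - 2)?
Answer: 307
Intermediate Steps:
h(M, g) = M + M*g
V(k) = -2*k*(-1 + k² - 4*k) (V(k) = -2*k*(1 + ((k² - 4*k) - 2)) = -2*k*(1 + (-2 + k² - 4*k)) = -2*k*(-1 + k² - 4*k))
-11*(V(5) - 3*(-4)) - 1 = -11*(2*5*(1 - 1*5² + 4*5) - 3*(-4)) - 1 = -11*(2*5*(1 - 1*25 + 20) + 12) - 1 = -11*(2*5*(1 - 25 + 20) + 12) - 1 = -11*(2*5*(-4) + 12) - 1 = -11*(-40 + 12) - 1 = -11*(-28) - 1 = 308 - 1 = 307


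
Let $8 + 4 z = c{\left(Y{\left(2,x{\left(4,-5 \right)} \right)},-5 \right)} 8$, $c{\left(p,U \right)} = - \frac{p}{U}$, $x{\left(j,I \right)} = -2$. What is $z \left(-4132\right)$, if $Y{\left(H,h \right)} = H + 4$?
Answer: $- \frac{8264}{5} \approx -1652.8$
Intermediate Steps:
$Y{\left(H,h \right)} = 4 + H$
$c{\left(p,U \right)} = - \frac{p}{U}$
$z = \frac{2}{5}$ ($z = -2 + \frac{- \frac{4 + 2}{-5} \cdot 8}{4} = -2 + \frac{\left(-1\right) 6 \left(- \frac{1}{5}\right) 8}{4} = -2 + \frac{\frac{6}{5} \cdot 8}{4} = -2 + \frac{1}{4} \cdot \frac{48}{5} = -2 + \frac{12}{5} = \frac{2}{5} \approx 0.4$)
$z \left(-4132\right) = \frac{2}{5} \left(-4132\right) = - \frac{8264}{5}$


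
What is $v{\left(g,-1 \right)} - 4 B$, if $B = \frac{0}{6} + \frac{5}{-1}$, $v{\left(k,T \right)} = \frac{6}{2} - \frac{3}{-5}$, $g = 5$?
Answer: $\frac{118}{5} \approx 23.6$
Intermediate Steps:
$v{\left(k,T \right)} = \frac{18}{5}$ ($v{\left(k,T \right)} = 6 \cdot \frac{1}{2} - - \frac{3}{5} = 3 + \frac{3}{5} = \frac{18}{5}$)
$B = -5$ ($B = 0 \cdot \frac{1}{6} + 5 \left(-1\right) = 0 - 5 = -5$)
$v{\left(g,-1 \right)} - 4 B = \frac{18}{5} - -20 = \frac{18}{5} + 20 = \frac{118}{5}$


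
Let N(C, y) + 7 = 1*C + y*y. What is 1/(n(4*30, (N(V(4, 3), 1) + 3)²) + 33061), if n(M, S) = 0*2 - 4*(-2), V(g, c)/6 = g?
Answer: 1/33069 ≈ 3.0240e-5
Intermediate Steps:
V(g, c) = 6*g
N(C, y) = -7 + C + y² (N(C, y) = -7 + (1*C + y*y) = -7 + (C + y²) = -7 + C + y²)
n(M, S) = 8 (n(M, S) = 0 + 8 = 8)
1/(n(4*30, (N(V(4, 3), 1) + 3)²) + 33061) = 1/(8 + 33061) = 1/33069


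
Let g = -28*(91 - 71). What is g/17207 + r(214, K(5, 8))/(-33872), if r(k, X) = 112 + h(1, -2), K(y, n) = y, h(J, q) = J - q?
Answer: -20947125/582835504 ≈ -0.035940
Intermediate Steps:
g = -560 (g = -28*20 = -560)
r(k, X) = 115 (r(k, X) = 112 + (1 - 1*(-2)) = 112 + (1 + 2) = 112 + 3 = 115)
g/17207 + r(214, K(5, 8))/(-33872) = -560/17207 + 115/(-33872) = -560*1/17207 + 115*(-1/33872) = -560/17207 - 115/33872 = -20947125/582835504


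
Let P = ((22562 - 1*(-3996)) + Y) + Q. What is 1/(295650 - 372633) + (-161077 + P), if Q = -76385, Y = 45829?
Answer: -12707968726/76983 ≈ -1.6508e+5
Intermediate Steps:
P = -3998 (P = ((22562 - 1*(-3996)) + 45829) - 76385 = ((22562 + 3996) + 45829) - 76385 = (26558 + 45829) - 76385 = 72387 - 76385 = -3998)
1/(295650 - 372633) + (-161077 + P) = 1/(295650 - 372633) + (-161077 - 3998) = 1/(-76983) - 165075 = -1/76983 - 165075 = -12707968726/76983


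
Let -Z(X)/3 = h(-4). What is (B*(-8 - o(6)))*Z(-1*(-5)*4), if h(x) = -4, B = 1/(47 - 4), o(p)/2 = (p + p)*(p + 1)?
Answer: -2112/43 ≈ -49.116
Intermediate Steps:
o(p) = 4*p*(1 + p) (o(p) = 2*((p + p)*(p + 1)) = 2*((2*p)*(1 + p)) = 2*(2*p*(1 + p)) = 4*p*(1 + p))
B = 1/43 ≈ 0.023256
Z(X) = 12 (Z(X) = -3*(-4) = 12)
(B*(-8 - o(6)))*Z(-1*(-5)*4) = ((-8 - 4*6*(1 + 6))/43)*12 = ((-8 - 4*6*7)/43)*12 = ((-8 - 1*168)/43)*12 = ((-8 - 168)/43)*12 = ((1/43)*(-176))*12 = -176/43*12 = -2112/43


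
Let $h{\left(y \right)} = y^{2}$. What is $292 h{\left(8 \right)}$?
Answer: $18688$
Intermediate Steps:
$292 h{\left(8 \right)} = 292 \cdot 8^{2} = 292 \cdot 64 = 18688$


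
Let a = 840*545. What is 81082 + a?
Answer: 538882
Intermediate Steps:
a = 457800
81082 + a = 81082 + 457800 = 538882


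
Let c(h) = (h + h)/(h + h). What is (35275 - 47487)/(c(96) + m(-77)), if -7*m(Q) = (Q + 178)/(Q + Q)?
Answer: -13164536/1179 ≈ -11166.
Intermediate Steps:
c(h) = 1 (c(h) = (2*h)/((2*h)) = (2*h)*(1/(2*h)) = 1)
m(Q) = -(178 + Q)/(14*Q) (m(Q) = -(Q + 178)/(7*(Q + Q)) = -(178 + Q)/(7*(2*Q)) = -(178 + Q)*1/(2*Q)/7 = -(178 + Q)/(14*Q))
(35275 - 47487)/(c(96) + m(-77)) = (35275 - 47487)/(1 + (1/14)*(-178 - 1*(-77))/(-77)) = -12212/(1 + (1/14)*(-1/77)*(-178 + 77)) = -12212/(1 + (1/14)*(-1/77)*(-101)) = -12212/(1 + 101/1078) = -12212/1179/1078 = -12212*1078/1179 = -13164536/1179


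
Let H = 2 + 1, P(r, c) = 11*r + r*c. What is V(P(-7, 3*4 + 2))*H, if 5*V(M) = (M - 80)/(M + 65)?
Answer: 153/110 ≈ 1.3909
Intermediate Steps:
P(r, c) = 11*r + c*r
H = 3
V(M) = (-80 + M)/(5*(65 + M)) (V(M) = ((M - 80)/(M + 65))/5 = ((-80 + M)/(65 + M))/5 = (-80 + M)/(5*(65 + M)))
V(P(-7, 3*4 + 2))*H = ((-80 - 7*(11 + (3*4 + 2)))/(5*(65 - 7*(11 + (3*4 + 2)))))*3 = ((-80 - 7*(11 + (12 + 2)))/(5*(65 - 7*(11 + (12 + 2)))))*3 = ((-80 - 7*(11 + 14))/(5*(65 - 7*(11 + 14))))*3 = ((-80 - 7*25)/(5*(65 - 7*25)))*3 = ((-80 - 175)/(5*(65 - 175)))*3 = ((1/5)*(-255)/(-110))*3 = ((1/5)*(-1/110)*(-255))*3 = (51/110)*3 = 153/110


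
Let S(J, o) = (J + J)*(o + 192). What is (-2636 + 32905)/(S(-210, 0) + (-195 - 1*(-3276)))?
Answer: -30269/77559 ≈ -0.39027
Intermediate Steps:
S(J, o) = 2*J*(192 + o) (S(J, o) = (2*J)*(192 + o) = 2*J*(192 + o))
(-2636 + 32905)/(S(-210, 0) + (-195 - 1*(-3276))) = (-2636 + 32905)/(2*(-210)*(192 + 0) + (-195 - 1*(-3276))) = 30269/(2*(-210)*192 + (-195 + 3276)) = 30269/(-80640 + 3081) = 30269/(-77559) = 30269*(-1/77559) = -30269/77559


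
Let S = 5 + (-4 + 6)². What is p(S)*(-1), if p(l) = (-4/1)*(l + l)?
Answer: 72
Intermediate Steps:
S = 9 (S = 5 + 2² = 5 + 4 = 9)
p(l) = -8*l (p(l) = (-4*1)*(2*l) = -8*l)
p(S)*(-1) = -8*9*(-1) = -72*(-1) = 72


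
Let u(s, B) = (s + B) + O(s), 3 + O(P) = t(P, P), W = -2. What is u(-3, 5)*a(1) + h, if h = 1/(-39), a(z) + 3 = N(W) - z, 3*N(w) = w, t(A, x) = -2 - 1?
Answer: 727/39 ≈ 18.641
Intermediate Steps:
t(A, x) = -3
N(w) = w/3
O(P) = -6 (O(P) = -3 - 3 = -6)
u(s, B) = -6 + B + s (u(s, B) = (s + B) - 6 = (B + s) - 6 = -6 + B + s)
a(z) = -11/3 - z (a(z) = -3 + ((⅓)*(-2) - z) = -3 + (-⅔ - z) = -11/3 - z)
h = -1/39 ≈ -0.025641
u(-3, 5)*a(1) + h = (-6 + 5 - 3)*(-11/3 - 1*1) - 1/39 = -4*(-11/3 - 1) - 1/39 = -4*(-14/3) - 1/39 = 56/3 - 1/39 = 727/39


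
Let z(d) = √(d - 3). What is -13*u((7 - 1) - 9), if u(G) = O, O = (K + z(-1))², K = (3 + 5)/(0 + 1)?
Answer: -780 - 416*I ≈ -780.0 - 416.0*I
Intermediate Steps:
K = 8 (K = 8/1 = 8*1 = 8)
z(d) = √(-3 + d)
O = (8 + 2*I)² (O = (8 + √(-3 - 1))² = (8 + √(-4))² = (8 + 2*I)² ≈ 60.0 + 32.0*I)
u(G) = 60 + 32*I
-13*u((7 - 1) - 9) = -13*(60 + 32*I) = -780 - 416*I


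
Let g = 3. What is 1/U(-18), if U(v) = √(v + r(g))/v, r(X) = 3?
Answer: 6*I*√15/5 ≈ 4.6476*I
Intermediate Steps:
U(v) = √(3 + v)/v (U(v) = √(v + 3)/v = √(3 + v)/v)
1/U(-18) = 1/(√(3 - 18)/(-18)) = 1/(-I*√15/18) = 6*I*√15/5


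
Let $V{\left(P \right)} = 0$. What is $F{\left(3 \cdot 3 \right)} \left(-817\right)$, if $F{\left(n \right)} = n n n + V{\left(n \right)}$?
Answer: $-595593$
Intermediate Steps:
$F{\left(n \right)} = n^{3}$ ($F{\left(n \right)} = n n n + 0 = n n^{2} + 0 = n^{3} + 0 = n^{3}$)
$F{\left(3 \cdot 3 \right)} \left(-817\right) = \left(3 \cdot 3\right)^{3} \left(-817\right) = 9^{3} \left(-817\right) = 729 \left(-817\right) = -595593$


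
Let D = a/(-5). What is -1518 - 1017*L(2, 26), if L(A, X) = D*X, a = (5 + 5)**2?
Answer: 527322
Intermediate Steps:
a = 100 (a = 10**2 = 100)
D = -20 (D = 100/(-5) = 100*(-1/5) = -20)
L(A, X) = -20*X
-1518 - 1017*L(2, 26) = -1518 - (-20340)*26 = -1518 - 1017*(-520) = -1518 + 528840 = 527322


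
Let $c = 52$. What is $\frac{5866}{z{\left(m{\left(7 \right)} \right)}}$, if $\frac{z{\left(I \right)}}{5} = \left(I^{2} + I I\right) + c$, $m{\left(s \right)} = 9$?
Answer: $\frac{2933}{535} \approx 5.4822$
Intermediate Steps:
$z{\left(I \right)} = 260 + 10 I^{2}$ ($z{\left(I \right)} = 5 \left(\left(I^{2} + I I\right) + 52\right) = 5 \left(\left(I^{2} + I^{2}\right) + 52\right) = 5 \left(2 I^{2} + 52\right) = 5 \left(52 + 2 I^{2}\right) = 260 + 10 I^{2}$)
$\frac{5866}{z{\left(m{\left(7 \right)} \right)}} = \frac{5866}{260 + 10 \cdot 9^{2}} = \frac{5866}{260 + 10 \cdot 81} = \frac{5866}{260 + 810} = \frac{5866}{1070} = 5866 \cdot \frac{1}{1070} = \frac{2933}{535}$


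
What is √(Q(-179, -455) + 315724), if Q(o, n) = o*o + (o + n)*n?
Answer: √636235 ≈ 797.64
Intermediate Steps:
Q(o, n) = o² + n*(n + o) (Q(o, n) = o² + (n + o)*n = o² + n*(n + o))
√(Q(-179, -455) + 315724) = √(((-455)² + (-179)² - 455*(-179)) + 315724) = √((207025 + 32041 + 81445) + 315724) = √(320511 + 315724) = √636235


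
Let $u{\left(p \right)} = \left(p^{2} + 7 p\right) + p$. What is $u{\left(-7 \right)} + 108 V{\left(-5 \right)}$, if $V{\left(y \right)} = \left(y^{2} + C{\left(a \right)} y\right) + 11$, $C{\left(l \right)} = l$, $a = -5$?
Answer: $6581$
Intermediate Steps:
$u{\left(p \right)} = p^{2} + 8 p$
$V{\left(y \right)} = 11 + y^{2} - 5 y$ ($V{\left(y \right)} = \left(y^{2} - 5 y\right) + 11 = 11 + y^{2} - 5 y$)
$u{\left(-7 \right)} + 108 V{\left(-5 \right)} = - 7 \left(8 - 7\right) + 108 \left(11 + \left(-5\right)^{2} - -25\right) = \left(-7\right) 1 + 108 \left(11 + 25 + 25\right) = -7 + 108 \cdot 61 = -7 + 6588 = 6581$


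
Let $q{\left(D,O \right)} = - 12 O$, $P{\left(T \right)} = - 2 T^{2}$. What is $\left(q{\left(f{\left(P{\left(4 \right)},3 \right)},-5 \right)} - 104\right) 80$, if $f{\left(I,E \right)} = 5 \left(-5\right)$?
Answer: $-3520$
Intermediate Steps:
$f{\left(I,E \right)} = -25$
$\left(q{\left(f{\left(P{\left(4 \right)},3 \right)},-5 \right)} - 104\right) 80 = \left(\left(-12\right) \left(-5\right) - 104\right) 80 = \left(60 - 104\right) 80 = \left(-44\right) 80 = -3520$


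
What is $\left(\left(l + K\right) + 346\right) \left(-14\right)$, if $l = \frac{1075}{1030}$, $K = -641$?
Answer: $\frac{423885}{103} \approx 4115.4$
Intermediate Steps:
$l = \frac{215}{206}$ ($l = 1075 \cdot \frac{1}{1030} = \frac{215}{206} \approx 1.0437$)
$\left(\left(l + K\right) + 346\right) \left(-14\right) = \left(\left(\frac{215}{206} - 641\right) + 346\right) \left(-14\right) = \left(- \frac{131831}{206} + 346\right) \left(-14\right) = \left(- \frac{60555}{206}\right) \left(-14\right) = \frac{423885}{103}$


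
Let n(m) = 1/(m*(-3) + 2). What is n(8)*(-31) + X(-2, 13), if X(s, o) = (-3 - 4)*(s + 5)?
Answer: -431/22 ≈ -19.591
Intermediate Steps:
n(m) = 1/(2 - 3*m) (n(m) = 1/(-3*m + 2) = 1/(2 - 3*m))
X(s, o) = -35 - 7*s (X(s, o) = -7*(5 + s) = -35 - 7*s)
n(8)*(-31) + X(-2, 13) = -1/(-2 + 3*8)*(-31) + (-35 - 7*(-2)) = -1/(-2 + 24)*(-31) + (-35 + 14) = -1/22*(-31) - 21 = 31/22 - 21 = -431/22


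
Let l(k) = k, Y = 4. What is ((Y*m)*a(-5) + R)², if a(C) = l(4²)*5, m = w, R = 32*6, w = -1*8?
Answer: 5607424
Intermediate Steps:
w = -8
R = 192
m = -8
a(C) = 80 (a(C) = 4²*5 = 16*5 = 80)
((Y*m)*a(-5) + R)² = ((4*(-8))*80 + 192)² = (-32*80 + 192)² = (-2560 + 192)² = (-2368)² = 5607424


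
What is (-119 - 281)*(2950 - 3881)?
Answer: 372400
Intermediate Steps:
(-119 - 281)*(2950 - 3881) = -400*(-931) = 372400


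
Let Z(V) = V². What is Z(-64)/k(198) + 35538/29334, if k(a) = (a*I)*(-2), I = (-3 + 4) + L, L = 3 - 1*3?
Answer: -4419959/484011 ≈ -9.1319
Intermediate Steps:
L = 0 (L = 3 - 3 = 0)
I = 1 (I = (-3 + 4) + 0 = 1 + 0 = 1)
k(a) = -2*a (k(a) = (a*1)*(-2) = a*(-2) = -2*a)
Z(-64)/k(198) + 35538/29334 = (-64)²/((-2*198)) + 35538/29334 = 4096/(-396) + 35538*(1/29334) = 4096*(-1/396) + 5923/4889 = -1024/99 + 5923/4889 = -4419959/484011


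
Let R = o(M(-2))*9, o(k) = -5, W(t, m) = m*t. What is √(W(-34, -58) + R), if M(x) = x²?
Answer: √1927 ≈ 43.898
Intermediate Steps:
R = -45 (R = -5*9 = -45)
√(W(-34, -58) + R) = √(-58*(-34) - 45) = √(1972 - 45) = √1927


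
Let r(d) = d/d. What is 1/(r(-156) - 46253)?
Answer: -1/46252 ≈ -2.1621e-5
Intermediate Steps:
r(d) = 1
1/(r(-156) - 46253) = 1/(1 - 46253) = 1/(-46252) = -1/46252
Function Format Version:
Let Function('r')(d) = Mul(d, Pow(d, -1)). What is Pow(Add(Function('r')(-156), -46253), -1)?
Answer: Rational(-1, 46252) ≈ -2.1621e-5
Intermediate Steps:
Function('r')(d) = 1
Pow(Add(Function('r')(-156), -46253), -1) = Pow(Add(1, -46253), -1) = Pow(-46252, -1) = Rational(-1, 46252)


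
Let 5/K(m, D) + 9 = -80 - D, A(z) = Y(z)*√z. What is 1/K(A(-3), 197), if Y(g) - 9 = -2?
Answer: -286/5 ≈ -57.200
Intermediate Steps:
Y(g) = 7 (Y(g) = 9 - 2 = 7)
A(z) = 7*√z
K(m, D) = 5/(-89 - D) (K(m, D) = 5/(-9 + (-80 - D)) = 5/(-89 - D))
1/K(A(-3), 197) = 1/(-5/(89 + 197)) = 1/(-5/286) = -286/5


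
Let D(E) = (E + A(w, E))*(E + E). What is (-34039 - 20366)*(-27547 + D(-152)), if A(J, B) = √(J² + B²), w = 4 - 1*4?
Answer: 1498694535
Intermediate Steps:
w = 0 (w = 4 - 4 = 0)
A(J, B) = √(B² + J²)
D(E) = 2*E*(E + √(E²)) (D(E) = (E + √(E² + 0²))*(E + E) = (E + √(E² + 0))*(2*E) = (E + √(E²))*(2*E) = 2*E*(E + √(E²)))
(-34039 - 20366)*(-27547 + D(-152)) = (-34039 - 20366)*(-27547 + 2*(-152)*(-152 + √((-152)²))) = -54405*(-27547 + 2*(-152)*(-152 + √23104)) = -54405*(-27547 + 2*(-152)*(-152 + 152)) = -54405*(-27547 + 2*(-152)*0) = -54405*(-27547 + 0) = -54405*(-27547) = 1498694535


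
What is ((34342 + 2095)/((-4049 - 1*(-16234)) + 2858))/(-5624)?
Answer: -36437/84601832 ≈ -0.00043069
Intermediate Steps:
((34342 + 2095)/((-4049 - 1*(-16234)) + 2858))/(-5624) = (36437/((-4049 + 16234) + 2858))*(-1/5624) = (36437/(12185 + 2858))*(-1/5624) = (36437/15043)*(-1/5624) = -36437/84601832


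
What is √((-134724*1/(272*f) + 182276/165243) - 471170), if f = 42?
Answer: I*√2915060222418399150186/78655668 ≈ 686.43*I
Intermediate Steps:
√((-134724*1/(272*f) + 182276/165243) - 471170) = √((-134724/((42*(-34))*(-8)) + 182276/165243) - 471170) = √((-134724/((-1428*(-8))) + 182276*(1/165243)) - 471170) = √((-134724/11424 + 182276/165243) - 471170) = √((-134724*1/11424 + 182276/165243) - 471170) = √((-11227/952 + 182276/165243) - 471170) = √(-1681656409/157311336 - 471170) = √(-74122063839529/157311336) = I*√2915060222418399150186/78655668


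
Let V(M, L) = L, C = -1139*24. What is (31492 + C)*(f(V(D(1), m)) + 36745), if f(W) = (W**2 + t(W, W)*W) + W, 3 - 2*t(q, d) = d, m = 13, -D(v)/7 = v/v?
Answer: 153198472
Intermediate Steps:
D(v) = -7 (D(v) = -7*v/v = -7*1 = -7)
t(q, d) = 3/2 - d/2
C = -27336
f(W) = W + W**2 + W*(3/2 - W/2) (f(W) = (W**2 + (3/2 - W/2)*W) + W = (W**2 + W*(3/2 - W/2)) + W = W + W**2 + W*(3/2 - W/2))
(31492 + C)*(f(V(D(1), m)) + 36745) = (31492 - 27336)*((1/2)*13*(5 + 13) + 36745) = 4156*((1/2)*13*18 + 36745) = 4156*(117 + 36745) = 4156*36862 = 153198472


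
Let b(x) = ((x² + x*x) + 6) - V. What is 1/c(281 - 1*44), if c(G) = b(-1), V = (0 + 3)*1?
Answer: ⅕ ≈ 0.20000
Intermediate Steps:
V = 3 (V = 3*1 = 3)
b(x) = 3 + 2*x² (b(x) = ((x² + x*x) + 6) - 1*3 = ((x² + x²) + 6) - 3 = (2*x² + 6) - 3 = (6 + 2*x²) - 3 = 3 + 2*x²)
c(G) = 5 (c(G) = 3 + 2*(-1)² = 3 + 2*1 = 3 + 2 = 5)
1/c(281 - 1*44) = 1/5 = ⅕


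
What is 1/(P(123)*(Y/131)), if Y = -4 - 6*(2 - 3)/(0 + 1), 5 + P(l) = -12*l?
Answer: -131/2962 ≈ -0.044227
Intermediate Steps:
P(l) = -5 - 12*l
Y = 2 (Y = -4 - (-6)/1 = -4 - (-6) = -4 - 6*(-1) = -4 + 6 = 2)
1/(P(123)*(Y/131)) = 1/((-5 - 12*123)*(2/131)) = 1/((-5 - 1476)*(2*(1/131))) = 1/(-1481*2/131) = 1/(-2962/131) = -131/2962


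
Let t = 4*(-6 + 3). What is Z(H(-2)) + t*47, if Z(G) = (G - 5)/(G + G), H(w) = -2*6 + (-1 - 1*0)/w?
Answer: -25911/46 ≈ -563.28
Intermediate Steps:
t = -12 (t = 4*(-3) = -12)
H(w) = -12 - 1/w (H(w) = -12 + (-1 + 0)/w = -12 - 1/w)
Z(G) = (-5 + G)/(2*G) (Z(G) = (-5 + G)/((2*G)) = (-5 + G)*(1/(2*G)) = (-5 + G)/(2*G))
Z(H(-2)) + t*47 = (-5 + (-12 - 1/(-2)))/(2*(-12 - 1/(-2))) - 12*47 = (-5 + (-12 - 1*(-½)))/(2*(-12 - 1*(-½))) - 564 = (-5 + (-12 + ½))/(2*(-12 + ½)) - 564 = (-5 - 23/2)/(2*(-23/2)) - 564 = (½)*(-2/23)*(-33/2) - 564 = 33/46 - 564 = -25911/46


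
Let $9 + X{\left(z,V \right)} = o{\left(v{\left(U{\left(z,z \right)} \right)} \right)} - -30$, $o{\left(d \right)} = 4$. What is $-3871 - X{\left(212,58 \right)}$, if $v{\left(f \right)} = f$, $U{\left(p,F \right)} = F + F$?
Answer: $-3896$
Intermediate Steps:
$U{\left(p,F \right)} = 2 F$
$X{\left(z,V \right)} = 25$ ($X{\left(z,V \right)} = -9 + \left(4 - -30\right) = -9 + \left(4 + 30\right) = -9 + 34 = 25$)
$-3871 - X{\left(212,58 \right)} = -3871 - 25 = -3896$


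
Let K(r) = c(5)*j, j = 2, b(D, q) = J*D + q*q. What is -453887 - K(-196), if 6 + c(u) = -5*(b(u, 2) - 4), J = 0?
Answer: -453875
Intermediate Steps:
b(D, q) = q² (b(D, q) = 0*D + q*q = 0 + q² = q²)
c(u) = -6 (c(u) = -6 - 5*(2² - 4) = -6 - 5*(4 - 4) = -6 - 5*0 = -6 + 0 = -6)
K(r) = -12 (K(r) = -6*2 = -12)
-453887 - K(-196) = -453887 - 1*(-12) = -453887 + 12 = -453875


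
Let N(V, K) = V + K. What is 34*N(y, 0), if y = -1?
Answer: -34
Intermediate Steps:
N(V, K) = K + V
34*N(y, 0) = 34*(0 - 1) = 34*(-1) = -34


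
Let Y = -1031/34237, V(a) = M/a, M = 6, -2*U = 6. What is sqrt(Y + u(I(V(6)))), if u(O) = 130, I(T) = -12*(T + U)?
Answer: sqrt(152347083623)/34237 ≈ 11.400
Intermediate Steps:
U = -3 (U = -1/2*6 = -3)
V(a) = 6/a
I(T) = 36 - 12*T (I(T) = -12*(T - 3) = -12*(-3 + T) = 36 - 12*T)
Y = -1031/34237 (Y = -1031*1/34237 = -1031/34237 ≈ -0.030114)
sqrt(Y + u(I(V(6)))) = sqrt(-1031/34237 + 130) = sqrt(4449779/34237) = sqrt(152347083623)/34237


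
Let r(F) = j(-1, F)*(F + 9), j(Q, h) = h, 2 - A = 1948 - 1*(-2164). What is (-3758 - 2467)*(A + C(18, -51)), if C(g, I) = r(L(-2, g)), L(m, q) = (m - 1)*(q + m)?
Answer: 13931550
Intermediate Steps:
A = -4110 (A = 2 - (1948 - 1*(-2164)) = 2 - (1948 + 2164) = 2 - 1*4112 = 2 - 4112 = -4110)
L(m, q) = (-1 + m)*(m + q)
r(F) = F*(9 + F) (r(F) = F*(F + 9) = F*(9 + F))
C(g, I) = (6 - 3*g)*(15 - 3*g) (C(g, I) = ((-2)**2 - 1*(-2) - g - 2*g)*(9 + ((-2)**2 - 1*(-2) - g - 2*g)) = (4 + 2 - g - 2*g)*(9 + (4 + 2 - g - 2*g)) = (6 - 3*g)*(9 + (6 - 3*g)) = (6 - 3*g)*(15 - 3*g))
(-3758 - 2467)*(A + C(18, -51)) = (-3758 - 2467)*(-4110 + 9*(-5 + 18)*(-2 + 18)) = -6225*(-4110 + 9*13*16) = -6225*(-4110 + 1872) = -6225*(-2238) = 13931550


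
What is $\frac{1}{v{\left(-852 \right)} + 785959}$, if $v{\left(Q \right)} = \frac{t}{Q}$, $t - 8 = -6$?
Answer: $\frac{426}{334818533} \approx 1.2723 \cdot 10^{-6}$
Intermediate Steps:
$t = 2$ ($t = 8 - 6 = 2$)
$v{\left(Q \right)} = \frac{2}{Q}$
$\frac{1}{v{\left(-852 \right)} + 785959} = \frac{1}{\frac{2}{-852} + 785959} = \frac{1}{2 \left(- \frac{1}{852}\right) + 785959} = \frac{1}{- \frac{1}{426} + 785959} = \frac{1}{\frac{334818533}{426}} = \frac{426}{334818533}$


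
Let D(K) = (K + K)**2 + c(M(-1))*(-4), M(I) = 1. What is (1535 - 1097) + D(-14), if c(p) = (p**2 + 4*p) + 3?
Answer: 1190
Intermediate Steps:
c(p) = 3 + p**2 + 4*p
D(K) = -32 + 4*K**2 (D(K) = (K + K)**2 + (3 + 1**2 + 4*1)*(-4) = (2*K)**2 + (3 + 1 + 4)*(-4) = 4*K**2 + 8*(-4) = 4*K**2 - 32 = -32 + 4*K**2)
(1535 - 1097) + D(-14) = (1535 - 1097) + (-32 + 4*(-14)**2) = 438 + (-32 + 4*196) = 438 + (-32 + 784) = 438 + 752 = 1190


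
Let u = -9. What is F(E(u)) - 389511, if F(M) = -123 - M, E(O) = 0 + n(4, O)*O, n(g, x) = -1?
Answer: -389643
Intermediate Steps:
E(O) = -O (E(O) = 0 - O = -O)
F(E(u)) - 389511 = (-123 - (-1)*(-9)) - 389511 = (-123 - 1*9) - 389511 = (-123 - 9) - 389511 = -132 - 389511 = -389643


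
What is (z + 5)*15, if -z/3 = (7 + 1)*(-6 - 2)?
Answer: 2955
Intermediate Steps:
z = 192 (z = -3*(7 + 1)*(-6 - 2) = -24*(-8) = -3*(-64) = 192)
(z + 5)*15 = (192 + 5)*15 = 197*15 = 2955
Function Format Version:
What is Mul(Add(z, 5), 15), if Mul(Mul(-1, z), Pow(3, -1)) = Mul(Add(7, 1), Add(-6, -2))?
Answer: 2955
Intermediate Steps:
z = 192 (z = Mul(-3, Mul(Add(7, 1), Add(-6, -2))) = Mul(-3, Mul(8, -8)) = Mul(-3, -64) = 192)
Mul(Add(z, 5), 15) = Mul(Add(192, 5), 15) = Mul(197, 15) = 2955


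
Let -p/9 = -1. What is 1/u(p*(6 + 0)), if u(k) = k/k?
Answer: 1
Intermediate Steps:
p = 9 (p = -9*(-1) = 9)
u(k) = 1
1/u(p*(6 + 0)) = 1/1 = 1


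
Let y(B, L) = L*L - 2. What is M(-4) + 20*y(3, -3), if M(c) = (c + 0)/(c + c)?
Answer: 281/2 ≈ 140.50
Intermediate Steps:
M(c) = ½ (M(c) = c/((2*c)) = c*(1/(2*c)) = ½)
y(B, L) = -2 + L² (y(B, L) = L² - 2 = -2 + L²)
M(-4) + 20*y(3, -3) = ½ + 20*(-2 + (-3)²) = ½ + 20*(-2 + 9) = ½ + 20*7 = ½ + 140 = 281/2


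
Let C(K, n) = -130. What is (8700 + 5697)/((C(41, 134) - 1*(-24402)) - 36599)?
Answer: -4799/4109 ≈ -1.1679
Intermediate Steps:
(8700 + 5697)/((C(41, 134) - 1*(-24402)) - 36599) = (8700 + 5697)/((-130 - 1*(-24402)) - 36599) = 14397/((-130 + 24402) - 36599) = 14397/(24272 - 36599) = 14397/(-12327) = 14397*(-1/12327) = -4799/4109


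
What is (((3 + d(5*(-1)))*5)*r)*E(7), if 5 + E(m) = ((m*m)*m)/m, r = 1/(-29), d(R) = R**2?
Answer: -6160/29 ≈ -212.41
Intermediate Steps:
r = -1/29 ≈ -0.034483
E(m) = -5 + m**2 (E(m) = -5 + ((m*m)*m)/m = -5 + (m**2*m)/m = -5 + m**3/m = -5 + m**2)
(((3 + d(5*(-1)))*5)*r)*E(7) = (((3 + (5*(-1))**2)*5)*(-1/29))*(-5 + 7**2) = (((3 + (-5)**2)*5)*(-1/29))*(-5 + 49) = (((3 + 25)*5)*(-1/29))*44 = ((28*5)*(-1/29))*44 = (140*(-1/29))*44 = -140/29*44 = -6160/29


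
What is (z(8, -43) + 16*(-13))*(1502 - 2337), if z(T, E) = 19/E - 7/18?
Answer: 134965225/774 ≈ 1.7437e+5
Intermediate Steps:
z(T, E) = -7/18 + 19/E (z(T, E) = 19/E - 7*1/18 = 19/E - 7/18 = -7/18 + 19/E)
(z(8, -43) + 16*(-13))*(1502 - 2337) = ((-7/18 + 19/(-43)) + 16*(-13))*(1502 - 2337) = ((-7/18 + 19*(-1/43)) - 208)*(-835) = ((-7/18 - 19/43) - 208)*(-835) = (-643/774 - 208)*(-835) = -161635/774*(-835) = 134965225/774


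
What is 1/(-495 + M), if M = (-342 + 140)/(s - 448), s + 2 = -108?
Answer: -279/138004 ≈ -0.0020217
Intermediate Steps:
s = -110 (s = -2 - 108 = -110)
M = 101/279 (M = (-342 + 140)/(-110 - 448) = -202/(-558) = -202*(-1/558) = 101/279 ≈ 0.36201)
1/(-495 + M) = 1/(-495 + 101/279) = 1/(-138004/279) = -279/138004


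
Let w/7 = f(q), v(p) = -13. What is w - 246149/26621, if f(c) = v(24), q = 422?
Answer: -2668660/26621 ≈ -100.25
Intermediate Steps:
f(c) = -13
w = -91 (w = 7*(-13) = -91)
w - 246149/26621 = -91 - 246149/26621 = -2668660/26621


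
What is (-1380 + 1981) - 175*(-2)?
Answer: 951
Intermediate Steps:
(-1380 + 1981) - 175*(-2) = 601 + 350 = 951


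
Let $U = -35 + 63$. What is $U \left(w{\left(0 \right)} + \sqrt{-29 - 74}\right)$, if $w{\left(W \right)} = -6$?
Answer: $-168 + 28 i \sqrt{103} \approx -168.0 + 284.17 i$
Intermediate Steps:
$U = 28$
$U \left(w{\left(0 \right)} + \sqrt{-29 - 74}\right) = 28 \left(-6 + \sqrt{-29 - 74}\right) = 28 \left(-6 + \sqrt{-103}\right) = 28 \left(-6 + i \sqrt{103}\right) = -168 + 28 i \sqrt{103}$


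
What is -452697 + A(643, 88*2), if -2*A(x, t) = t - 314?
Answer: -452628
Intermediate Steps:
A(x, t) = 157 - t/2 (A(x, t) = -(t - 314)/2 = -(-314 + t)/2 = 157 - t/2)
-452697 + A(643, 88*2) = -452697 + (157 - 44*2) = -452697 + (157 - ½*176) = -452697 + (157 - 88) = -452697 + 69 = -452628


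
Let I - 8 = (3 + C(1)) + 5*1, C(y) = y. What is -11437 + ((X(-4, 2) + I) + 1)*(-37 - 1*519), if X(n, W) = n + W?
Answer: -20333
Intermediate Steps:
I = 17 (I = 8 + ((3 + 1) + 5*1) = 8 + (4 + 5) = 8 + 9 = 17)
X(n, W) = W + n
-11437 + ((X(-4, 2) + I) + 1)*(-37 - 1*519) = -11437 + (((2 - 4) + 17) + 1)*(-37 - 1*519) = -11437 + ((-2 + 17) + 1)*(-37 - 519) = -11437 + (15 + 1)*(-556) = -11437 + 16*(-556) = -11437 - 8896 = -20333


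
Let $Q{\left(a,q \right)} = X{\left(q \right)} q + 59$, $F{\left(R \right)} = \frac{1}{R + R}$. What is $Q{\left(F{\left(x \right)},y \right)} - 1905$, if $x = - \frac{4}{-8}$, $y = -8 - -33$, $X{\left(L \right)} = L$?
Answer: $-1221$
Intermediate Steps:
$y = 25$ ($y = -8 + 33 = 25$)
$x = \frac{1}{2}$ ($x = \left(-4\right) \left(- \frac{1}{8}\right) = \frac{1}{2} \approx 0.5$)
$F{\left(R \right)} = \frac{1}{2 R}$
$Q{\left(a,q \right)} = 59 + q^{2}$ ($Q{\left(a,q \right)} = q q + 59 = q^{2} + 59 = 59 + q^{2}$)
$Q{\left(F{\left(x \right)},y \right)} - 1905 = \left(59 + 25^{2}\right) - 1905 = \left(59 + 625\right) - 1905 = 684 - 1905 = -1221$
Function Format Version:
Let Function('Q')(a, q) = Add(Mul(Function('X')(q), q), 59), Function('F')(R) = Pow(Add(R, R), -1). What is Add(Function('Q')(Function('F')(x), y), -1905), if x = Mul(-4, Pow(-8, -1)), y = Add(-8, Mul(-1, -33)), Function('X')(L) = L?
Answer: -1221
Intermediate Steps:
y = 25 (y = Add(-8, 33) = 25)
x = Rational(1, 2) (x = Mul(-4, Rational(-1, 8)) = Rational(1, 2) ≈ 0.50000)
Function('F')(R) = Mul(Rational(1, 2), Pow(R, -1)) (Function('F')(R) = Pow(Mul(2, R), -1) = Mul(Rational(1, 2), Pow(R, -1)))
Function('Q')(a, q) = Add(59, Pow(q, 2)) (Function('Q')(a, q) = Add(Mul(q, q), 59) = Add(Pow(q, 2), 59) = Add(59, Pow(q, 2)))
Add(Function('Q')(Function('F')(x), y), -1905) = Add(Add(59, Pow(25, 2)), -1905) = Add(Add(59, 625), -1905) = Add(684, -1905) = -1221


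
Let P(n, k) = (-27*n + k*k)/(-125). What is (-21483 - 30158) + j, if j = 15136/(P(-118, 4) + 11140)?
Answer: -35871423009/694649 ≈ -51640.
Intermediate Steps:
P(n, k) = -k²/125 + 27*n/125 (P(n, k) = (-27*n + k²)*(-1/125) = (k² - 27*n)*(-1/125) = -k²/125 + 27*n/125)
j = 946000/694649 (j = 15136/((-1/125*4² + (27/125)*(-118)) + 11140) = 15136/((-1/125*16 - 3186/125) + 11140) = 15136/((-16/125 - 3186/125) + 11140) = 15136/(-3202/125 + 11140) = 15136/(1389298/125) = 15136*(125/1389298) = 946000/694649 ≈ 1.3618)
(-21483 - 30158) + j = (-21483 - 30158) + 946000/694649 = -51641 + 946000/694649 = -35871423009/694649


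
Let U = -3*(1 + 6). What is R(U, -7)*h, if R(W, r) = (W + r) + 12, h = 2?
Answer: -32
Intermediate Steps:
U = -21 (U = -3*7 = -21)
R(W, r) = 12 + W + r
R(U, -7)*h = (12 - 21 - 7)*2 = -16*2 = -32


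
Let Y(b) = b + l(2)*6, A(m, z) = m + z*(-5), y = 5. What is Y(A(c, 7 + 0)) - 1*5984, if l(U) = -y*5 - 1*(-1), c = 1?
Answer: -6162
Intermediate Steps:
l(U) = -24 (l(U) = -1*5*5 - 1*(-1) = -5*5 + 1 = -25 + 1 = -24)
A(m, z) = m - 5*z
Y(b) = -144 + b (Y(b) = b - 24*6 = b - 144 = -144 + b)
Y(A(c, 7 + 0)) - 1*5984 = (-144 + (1 - 5*(7 + 0))) - 1*5984 = (-144 + (1 - 5*7)) - 5984 = (-144 + (1 - 35)) - 5984 = (-144 - 34) - 5984 = -178 - 5984 = -6162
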